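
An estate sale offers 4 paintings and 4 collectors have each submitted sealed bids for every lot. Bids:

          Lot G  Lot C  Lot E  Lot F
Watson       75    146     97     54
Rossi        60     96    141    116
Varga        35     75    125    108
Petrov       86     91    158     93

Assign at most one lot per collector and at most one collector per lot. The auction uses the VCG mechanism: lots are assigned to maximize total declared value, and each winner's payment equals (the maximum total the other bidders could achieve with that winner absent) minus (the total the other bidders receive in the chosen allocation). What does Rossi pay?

Rossi pays $72.

Efficient allocation: Watson→Lot C ($146), Rossi→Lot E ($141), Varga→Lot F ($108), Petrov→Lot G ($86); total welfare W = $481.
Rossi receives Lot E at value $141, so the others get W − 141 = $340.
Without Rossi: best allocation of the remaining 3 bidders over all 4 lots is Watson→Lot C ($146), Varga→Lot F ($108), Petrov→Lot E ($158), total $412.
VCG payment = (others' best without Rossi) − (others' welfare with Rossi) = 412 − 340 = $72.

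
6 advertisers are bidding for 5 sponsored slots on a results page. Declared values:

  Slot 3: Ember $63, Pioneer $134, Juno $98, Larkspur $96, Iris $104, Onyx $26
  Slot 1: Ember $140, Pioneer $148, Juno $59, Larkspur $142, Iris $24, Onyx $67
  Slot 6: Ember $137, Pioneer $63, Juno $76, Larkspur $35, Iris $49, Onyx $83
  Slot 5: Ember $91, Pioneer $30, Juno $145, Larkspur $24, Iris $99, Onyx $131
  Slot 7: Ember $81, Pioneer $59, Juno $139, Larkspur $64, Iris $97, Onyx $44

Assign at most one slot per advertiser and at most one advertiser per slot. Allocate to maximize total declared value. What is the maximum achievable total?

Treat this as an assignment problem: match each advertiser to one slot.
Optimal: Pioneer→Slot 3 ($134), Larkspur→Slot 1 ($142), Ember→Slot 6 ($137), Onyx→Slot 5 ($131), Juno→Slot 7 ($139) — total 134+142+137+131+139 = $683.
Row-greedy (each advertiser in turn takes its best remaining slot) gives $532, worse by 151.
Next-best assignment: Iris→Slot 3, Pioneer→Slot 1, Ember→Slot 6, Onyx→Slot 5, Juno→Slot 7 = $659.

Maximum total: $683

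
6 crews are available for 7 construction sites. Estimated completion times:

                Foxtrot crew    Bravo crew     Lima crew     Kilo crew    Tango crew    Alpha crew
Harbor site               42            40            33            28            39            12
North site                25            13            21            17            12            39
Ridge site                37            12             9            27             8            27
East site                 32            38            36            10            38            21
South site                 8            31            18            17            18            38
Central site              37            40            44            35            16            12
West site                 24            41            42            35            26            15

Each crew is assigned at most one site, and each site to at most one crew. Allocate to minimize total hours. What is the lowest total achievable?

Optimal: Foxtrot crew→South site (8 hours), Bravo crew→North site (13 hours), Lima crew→Ridge site (9 hours), Kilo crew→East site (10 hours), Tango crew→Central site (16 hours), Alpha crew→Harbor site (12 hours) — total 8+13+9+10+16+12 = 68 hours.
Column-greedy (each site in turn goes to its cheapest remaining crew) gives 91 hours, worse by 23.
No other one-to-one assignment undercuts 68 hours.

Min total: 68 hours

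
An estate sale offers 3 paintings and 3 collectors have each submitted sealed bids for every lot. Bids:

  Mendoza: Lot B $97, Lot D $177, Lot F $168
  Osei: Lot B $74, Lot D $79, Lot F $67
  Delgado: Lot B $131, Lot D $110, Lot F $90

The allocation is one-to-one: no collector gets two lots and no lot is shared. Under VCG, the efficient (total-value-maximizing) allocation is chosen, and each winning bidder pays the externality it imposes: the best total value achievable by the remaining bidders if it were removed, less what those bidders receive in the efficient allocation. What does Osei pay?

Osei pays $9.

Efficient allocation: Mendoza→Lot F ($168), Osei→Lot D ($79), Delgado→Lot B ($131); total welfare W = $378.
Osei receives Lot D at value $79, so the others get W − 79 = $299.
Without Osei: best allocation of the remaining 2 bidders over all 3 lots is Mendoza→Lot D ($177), Delgado→Lot B ($131), total $308.
VCG payment = (others' best without Osei) − (others' welfare with Osei) = 308 − 299 = $9.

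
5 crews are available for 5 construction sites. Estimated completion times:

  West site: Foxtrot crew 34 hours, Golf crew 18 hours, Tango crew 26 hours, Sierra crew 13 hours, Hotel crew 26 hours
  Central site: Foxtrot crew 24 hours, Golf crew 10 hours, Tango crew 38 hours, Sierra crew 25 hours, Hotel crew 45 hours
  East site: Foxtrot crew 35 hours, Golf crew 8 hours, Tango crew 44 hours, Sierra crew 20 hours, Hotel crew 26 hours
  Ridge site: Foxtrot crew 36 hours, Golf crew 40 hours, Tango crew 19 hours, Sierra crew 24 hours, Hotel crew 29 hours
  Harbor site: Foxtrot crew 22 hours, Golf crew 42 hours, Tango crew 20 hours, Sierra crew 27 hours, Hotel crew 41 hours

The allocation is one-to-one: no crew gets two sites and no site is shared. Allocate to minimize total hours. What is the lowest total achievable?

Optimal: Foxtrot crew→Harbor site (22 hours), Golf crew→Central site (10 hours), Tango crew→Ridge site (19 hours), Sierra crew→West site (13 hours), Hotel crew→East site (26 hours) — total 22+10+19+13+26 = 90 hours.
Min-entry greedy (repeatedly take the single cheapest remaining cell) gives 107 hours, worse by 17.
Next-best assignment: Foxtrot crew→Central site, Golf crew→East site, Tango crew→Harbor site, Sierra crew→West site, Hotel crew→Ridge site = 94 hours.
Checked against all permutations: 90 hours is optimal.

Min total: 90 hours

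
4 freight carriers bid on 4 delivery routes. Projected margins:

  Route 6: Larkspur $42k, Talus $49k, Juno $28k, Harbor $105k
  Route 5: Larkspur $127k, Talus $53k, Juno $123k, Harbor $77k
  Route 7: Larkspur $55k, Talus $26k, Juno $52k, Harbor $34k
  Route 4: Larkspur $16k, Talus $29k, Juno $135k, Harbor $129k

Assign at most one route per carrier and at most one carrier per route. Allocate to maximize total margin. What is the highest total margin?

Maximum total: $393k

Optimal: Larkspur→Route 5 ($127k), Talus→Route 7 ($26k), Juno→Route 4 ($135k), Harbor→Route 6 ($105k) — total 127+26+135+105 = $393k.
Column-greedy (each route in turn goes to its best remaining carrier) gives $313k, worse by 80.
Next-best assignment: Larkspur→Route 5, Talus→Route 6, Juno→Route 7, Harbor→Route 4 = $357k.
Every other assignment is strictly worse.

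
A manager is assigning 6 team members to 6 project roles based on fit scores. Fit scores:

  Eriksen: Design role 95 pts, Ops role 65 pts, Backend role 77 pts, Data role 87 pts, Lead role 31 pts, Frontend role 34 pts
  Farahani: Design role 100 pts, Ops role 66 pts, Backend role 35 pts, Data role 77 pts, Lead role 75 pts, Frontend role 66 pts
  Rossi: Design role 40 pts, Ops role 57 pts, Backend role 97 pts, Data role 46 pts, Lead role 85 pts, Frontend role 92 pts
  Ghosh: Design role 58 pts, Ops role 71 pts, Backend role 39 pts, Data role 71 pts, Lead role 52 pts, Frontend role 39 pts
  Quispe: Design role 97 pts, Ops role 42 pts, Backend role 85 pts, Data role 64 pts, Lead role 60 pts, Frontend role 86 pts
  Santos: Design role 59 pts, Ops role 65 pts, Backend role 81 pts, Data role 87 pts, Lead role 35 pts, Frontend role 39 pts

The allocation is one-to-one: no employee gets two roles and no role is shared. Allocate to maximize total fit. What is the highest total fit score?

Maximum total: 511 pts

This is the linear assignment problem.
Optimal: Eriksen→Design role (95 pts), Farahani→Lead role (75 pts), Rossi→Backend role (97 pts), Ghosh→Ops role (71 pts), Quispe→Frontend role (86 pts), Santos→Data role (87 pts) — total 95+75+97+71+86+87 = 511 pts.
Row-greedy (each employee in turn takes its best remaining role) gives 461 pts, worse by 50.
Next-best assignment: Eriksen→Data role, Farahani→Design role, Rossi→Lead role, Ghosh→Ops role, Quispe→Frontend role, Santos→Backend role = 510 pts.
Swapping Santos↔Rossi (Santos→Backend role 81 pts, Rossi→Data role 46 pts) loses 57.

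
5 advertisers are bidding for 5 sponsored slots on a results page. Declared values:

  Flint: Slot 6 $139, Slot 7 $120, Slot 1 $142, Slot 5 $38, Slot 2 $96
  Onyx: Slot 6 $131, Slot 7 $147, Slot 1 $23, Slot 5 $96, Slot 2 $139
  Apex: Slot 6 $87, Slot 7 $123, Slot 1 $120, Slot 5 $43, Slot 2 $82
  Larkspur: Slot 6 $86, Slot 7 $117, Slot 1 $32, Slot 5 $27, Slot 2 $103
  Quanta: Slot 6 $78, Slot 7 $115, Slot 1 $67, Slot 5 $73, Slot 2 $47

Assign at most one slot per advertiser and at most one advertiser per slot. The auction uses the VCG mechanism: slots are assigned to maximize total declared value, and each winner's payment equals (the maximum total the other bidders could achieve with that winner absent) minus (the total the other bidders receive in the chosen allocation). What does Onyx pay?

Onyx pays $28.

Efficient allocation: Flint→Slot 6 ($139), Onyx→Slot 2 ($139), Apex→Slot 1 ($120), Larkspur→Slot 7 ($117), Quanta→Slot 5 ($73); total welfare W = $588.
Onyx receives Slot 2 at value $139, so the others get W − 139 = $449.
Without Onyx: best allocation of the remaining 4 bidders over all 5 slots is Flint→Slot 6 ($139), Apex→Slot 1 ($120), Larkspur→Slot 2 ($103), Quanta→Slot 7 ($115), total $477.
VCG payment = (others' best without Onyx) − (others' welfare with Onyx) = 477 − 449 = $28.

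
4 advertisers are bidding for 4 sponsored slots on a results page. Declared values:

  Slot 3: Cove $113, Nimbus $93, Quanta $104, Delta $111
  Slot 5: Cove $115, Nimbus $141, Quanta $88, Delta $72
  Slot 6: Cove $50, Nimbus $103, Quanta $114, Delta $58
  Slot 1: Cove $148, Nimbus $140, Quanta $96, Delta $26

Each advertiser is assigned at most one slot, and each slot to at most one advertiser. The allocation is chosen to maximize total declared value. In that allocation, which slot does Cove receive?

This is a one-to-one assignment (maximum-weight bipartite matching).
Optimal: Cove→Slot 1 ($148), Nimbus→Slot 5 ($141), Quanta→Slot 6 ($114), Delta→Slot 3 ($111) — total 148+141+114+111 = $514.
Column-greedy (each slot in turn goes to its best remaining advertiser) gives $394, worse by 120.
Next-best assignment: Cove→Slot 5, Nimbus→Slot 1, Quanta→Slot 6, Delta→Slot 3 = $480.

Cove receives Slot 1.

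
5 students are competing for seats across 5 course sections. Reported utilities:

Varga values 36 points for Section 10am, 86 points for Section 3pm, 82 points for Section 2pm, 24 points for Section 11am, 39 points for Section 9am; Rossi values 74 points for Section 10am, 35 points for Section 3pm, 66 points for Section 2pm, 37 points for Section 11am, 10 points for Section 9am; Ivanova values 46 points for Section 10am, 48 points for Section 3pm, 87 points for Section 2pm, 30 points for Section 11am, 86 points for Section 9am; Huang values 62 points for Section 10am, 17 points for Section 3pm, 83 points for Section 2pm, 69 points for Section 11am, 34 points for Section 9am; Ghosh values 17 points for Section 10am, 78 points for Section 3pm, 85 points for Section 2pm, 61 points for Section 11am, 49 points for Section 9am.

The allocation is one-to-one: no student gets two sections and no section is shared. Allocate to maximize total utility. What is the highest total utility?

This is the linear assignment problem.
Optimal: Varga→Section 3pm (86 points), Rossi→Section 10am (74 points), Ivanova→Section 9am (86 points), Huang→Section 11am (69 points), Ghosh→Section 2pm (85 points) — total 86+74+86+69+85 = 400 points.
Row-greedy (each student in turn takes its best remaining section) gives 365 points, worse by 35.
Next-best assignment: Varga→Section 3pm, Rossi→Section 10am, Ivanova→Section 9am, Huang→Section 2pm, Ghosh→Section 11am = 390 points.
Swapping Ivanova↔Rossi (Ivanova→Section 10am 46 points, Rossi→Section 9am 10 points) loses 104.
No other one-to-one assignment exceeds 400 points.

Max total: 400 points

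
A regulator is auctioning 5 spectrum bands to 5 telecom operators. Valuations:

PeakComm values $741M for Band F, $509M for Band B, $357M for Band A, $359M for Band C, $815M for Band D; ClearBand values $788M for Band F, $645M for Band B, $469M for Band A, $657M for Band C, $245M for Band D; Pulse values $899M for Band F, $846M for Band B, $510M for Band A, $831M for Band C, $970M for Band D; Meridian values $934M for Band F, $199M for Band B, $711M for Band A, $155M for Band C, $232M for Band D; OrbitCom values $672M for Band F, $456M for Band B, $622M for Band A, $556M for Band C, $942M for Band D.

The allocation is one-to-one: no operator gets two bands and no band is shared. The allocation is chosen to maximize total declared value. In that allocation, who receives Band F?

Optimal: PeakComm→Band F ($741M), ClearBand→Band C ($657M), Pulse→Band B ($846M), Meridian→Band A ($711M), OrbitCom→Band D ($942M) — total 741+657+846+711+942 = $3897M.
Swapping OrbitCom↔ClearBand (OrbitCom→Band C $556M, ClearBand→Band D $245M) loses 798.
PeakComm's own top band is Band D ($815M), but forcing PeakComm→Band D and reassigning the rest optimally gives only $3874M — worse by 23.

PeakComm receives Band F.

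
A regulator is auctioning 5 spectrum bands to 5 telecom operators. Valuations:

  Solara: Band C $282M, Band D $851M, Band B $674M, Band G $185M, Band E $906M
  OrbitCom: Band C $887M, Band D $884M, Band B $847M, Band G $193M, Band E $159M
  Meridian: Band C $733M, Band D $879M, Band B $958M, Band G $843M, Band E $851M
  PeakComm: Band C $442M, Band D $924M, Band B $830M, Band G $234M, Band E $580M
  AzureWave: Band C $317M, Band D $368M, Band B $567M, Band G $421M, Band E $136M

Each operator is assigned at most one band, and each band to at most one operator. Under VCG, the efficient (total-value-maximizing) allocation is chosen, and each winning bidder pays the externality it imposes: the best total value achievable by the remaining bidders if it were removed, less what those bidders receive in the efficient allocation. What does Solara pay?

Solara pays $8M.

Efficient allocation: Solara→Band E ($906M), OrbitCom→Band C ($887M), Meridian→Band G ($843M), PeakComm→Band D ($924M), AzureWave→Band B ($567M); total welfare W = $4127M.
Solara receives Band E at value $906M, so the others get W − 906 = $3221M.
Without Solara: best allocation of the remaining 4 bidders over all 5 bands is OrbitCom→Band C ($887M), Meridian→Band E ($851M), PeakComm→Band D ($924M), AzureWave→Band B ($567M), total $3229M.
VCG payment = (others' best without Solara) − (others' welfare with Solara) = 3229 − 3221 = $8M.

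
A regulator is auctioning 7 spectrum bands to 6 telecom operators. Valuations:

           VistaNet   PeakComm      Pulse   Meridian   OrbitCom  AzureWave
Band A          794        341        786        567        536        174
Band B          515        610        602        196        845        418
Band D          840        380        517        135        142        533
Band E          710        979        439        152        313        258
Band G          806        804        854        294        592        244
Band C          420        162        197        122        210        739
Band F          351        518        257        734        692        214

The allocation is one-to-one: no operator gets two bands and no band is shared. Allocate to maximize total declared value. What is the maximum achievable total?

Optimal: VistaNet→Band D ($840M), PeakComm→Band E ($979M), Pulse→Band G ($854M), Meridian→Band F ($734M), OrbitCom→Band B ($845M), AzureWave→Band C ($739M) — total 840+979+854+734+845+739 = $4991M.
Column-greedy (each band in turn goes to its best remaining operator) gives $4127M, worse by 864.
Next-best assignment: VistaNet→Band A, PeakComm→Band E, Pulse→Band G, Meridian→Band F, OrbitCom→Band B, AzureWave→Band C = $4945M.
Every other assignment is strictly worse.

Max total: $4991M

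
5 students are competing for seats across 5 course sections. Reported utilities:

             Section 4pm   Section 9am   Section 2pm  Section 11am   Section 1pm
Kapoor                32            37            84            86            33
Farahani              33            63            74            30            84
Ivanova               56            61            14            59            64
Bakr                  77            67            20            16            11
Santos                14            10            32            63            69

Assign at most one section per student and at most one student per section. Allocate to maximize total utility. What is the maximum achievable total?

Maximum total: 369 points

Optimal: Kapoor→Section 2pm (84 points), Farahani→Section 1pm (84 points), Ivanova→Section 9am (61 points), Bakr→Section 4pm (77 points), Santos→Section 11am (63 points) — total 84+84+61+77+63 = 369 points.
Row-greedy (each student in turn takes its best remaining section) gives 340 points, worse by 29.
Checked against all permutations: 369 points is optimal.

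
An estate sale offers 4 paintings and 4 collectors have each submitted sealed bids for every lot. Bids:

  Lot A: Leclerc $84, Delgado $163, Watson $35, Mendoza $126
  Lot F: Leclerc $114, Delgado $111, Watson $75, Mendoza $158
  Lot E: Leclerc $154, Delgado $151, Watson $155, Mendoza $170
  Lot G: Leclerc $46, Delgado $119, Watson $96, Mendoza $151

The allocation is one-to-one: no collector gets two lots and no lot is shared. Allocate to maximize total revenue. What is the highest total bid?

Maximum total: $583

Treat this as an assignment problem: match each collector to one lot.
Optimal: Leclerc→Lot F ($114), Delgado→Lot A ($163), Watson→Lot E ($155), Mendoza→Lot G ($151) — total 114+163+155+151 = $583.
Row-greedy (each collector in turn takes its best remaining lot) gives $571, worse by 12.
Next-best assignment: Leclerc→Lot E, Delgado→Lot A, Watson→Lot G, Mendoza→Lot F = $571.
Every other assignment is strictly worse.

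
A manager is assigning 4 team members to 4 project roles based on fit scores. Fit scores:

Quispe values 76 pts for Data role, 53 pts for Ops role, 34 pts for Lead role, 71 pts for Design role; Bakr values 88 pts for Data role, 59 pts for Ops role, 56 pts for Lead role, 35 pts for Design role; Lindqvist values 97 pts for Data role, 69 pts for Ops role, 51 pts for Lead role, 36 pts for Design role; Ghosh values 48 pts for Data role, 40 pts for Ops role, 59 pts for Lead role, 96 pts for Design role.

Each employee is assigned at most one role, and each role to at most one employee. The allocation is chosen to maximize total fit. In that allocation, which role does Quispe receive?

This is the linear assignment problem.
Optimal: Quispe→Ops role (53 pts), Bakr→Lead role (56 pts), Lindqvist→Data role (97 pts), Ghosh→Design role (96 pts) — total 53+56+97+96 = 302 pts.
Max-entry greedy (repeatedly take the single best remaining cell) gives 286 pts, worse by 16.
Quispe's own top role is Data role (76 pts), but forcing Quispe→Data role and reassigning the rest optimally gives only 297 pts — worse by 5.

Quispe receives Ops role.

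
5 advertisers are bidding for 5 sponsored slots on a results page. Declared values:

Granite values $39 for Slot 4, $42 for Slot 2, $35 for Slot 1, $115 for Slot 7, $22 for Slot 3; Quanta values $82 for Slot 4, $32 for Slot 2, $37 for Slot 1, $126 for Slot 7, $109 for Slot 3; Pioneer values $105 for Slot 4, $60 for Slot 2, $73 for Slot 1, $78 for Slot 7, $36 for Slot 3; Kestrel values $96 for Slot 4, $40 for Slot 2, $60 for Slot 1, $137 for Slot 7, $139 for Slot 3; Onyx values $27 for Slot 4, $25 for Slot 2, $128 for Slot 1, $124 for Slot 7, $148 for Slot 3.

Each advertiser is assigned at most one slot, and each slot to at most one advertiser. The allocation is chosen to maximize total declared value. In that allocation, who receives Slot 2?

Optimal: Granite→Slot 2 ($42), Quanta→Slot 7 ($126), Pioneer→Slot 4 ($105), Kestrel→Slot 3 ($139), Onyx→Slot 1 ($128) — total 42+126+105+139+128 = $540.
Row-greedy (each advertiser in turn takes its best remaining slot) gives $414, worse by 126.
Swapping Kestrel↔Granite (Kestrel→Slot 2 $40, Granite→Slot 3 $22) loses 119.
Checked against all permutations: $540 is optimal.
Granite's own top slot is Slot 7 ($115), but forcing Granite→Slot 7 and reassigning the rest optimally gives only $524 — worse by 16.

Granite receives Slot 2.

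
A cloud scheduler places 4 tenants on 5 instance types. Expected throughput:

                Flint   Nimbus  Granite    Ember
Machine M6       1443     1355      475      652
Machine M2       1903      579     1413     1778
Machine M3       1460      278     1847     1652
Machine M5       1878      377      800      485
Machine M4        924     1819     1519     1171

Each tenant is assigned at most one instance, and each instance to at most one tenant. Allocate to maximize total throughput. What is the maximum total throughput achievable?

Maximum total: 7322 ops/s

This is the linear assignment problem.
Optimal: Flint→Machine M5 (1878 ops/s), Nimbus→Machine M4 (1819 ops/s), Granite→Machine M3 (1847 ops/s), Ember→Machine M2 (1778 ops/s) — total 1878+1819+1847+1778 = 7322 ops/s.
Max-entry greedy (repeatedly take the single best remaining cell) gives 6221 ops/s, worse by 1101.
Next-best assignment: Flint→Machine M6, Nimbus→Machine M4, Granite→Machine M3, Ember→Machine M2 = 6887 ops/s.
Swapping Ember↔Flint (Ember→Machine M5 485 ops/s, Flint→Machine M2 1903 ops/s) loses 1268.
No other one-to-one assignment exceeds 7322 ops/s.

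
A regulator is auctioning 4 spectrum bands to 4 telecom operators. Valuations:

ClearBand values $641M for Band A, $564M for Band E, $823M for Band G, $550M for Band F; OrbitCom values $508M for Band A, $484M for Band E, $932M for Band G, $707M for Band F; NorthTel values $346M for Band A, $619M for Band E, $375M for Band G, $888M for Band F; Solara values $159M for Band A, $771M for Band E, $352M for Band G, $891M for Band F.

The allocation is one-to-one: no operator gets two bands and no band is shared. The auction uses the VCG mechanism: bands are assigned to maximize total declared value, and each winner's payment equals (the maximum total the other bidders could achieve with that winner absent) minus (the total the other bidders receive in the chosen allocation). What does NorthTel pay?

Efficient allocation: ClearBand→Band A ($641M), OrbitCom→Band G ($932M), NorthTel→Band F ($888M), Solara→Band E ($771M); total welfare W = $3232M.
NorthTel receives Band F at value $888M, so the others get W − 888 = $2344M.
Without NorthTel: best allocation of the remaining 3 bidders over all 4 bands is ClearBand→Band A ($641M), OrbitCom→Band G ($932M), Solara→Band F ($891M), total $2464M.
VCG payment = (others' best without NorthTel) − (others' welfare with NorthTel) = 2464 − 2344 = $120M.

NorthTel pays $120M.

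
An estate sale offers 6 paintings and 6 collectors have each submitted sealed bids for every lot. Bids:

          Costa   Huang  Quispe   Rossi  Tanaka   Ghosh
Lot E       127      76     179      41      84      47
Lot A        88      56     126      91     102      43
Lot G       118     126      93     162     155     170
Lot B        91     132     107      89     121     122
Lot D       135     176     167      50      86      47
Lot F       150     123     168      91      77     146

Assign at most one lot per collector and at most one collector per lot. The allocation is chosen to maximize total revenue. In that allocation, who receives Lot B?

This is a one-to-one assignment (maximum-weight bipartite matching).
Optimal: Costa→Lot F ($150), Huang→Lot D ($176), Quispe→Lot E ($179), Rossi→Lot G ($162), Tanaka→Lot A ($102), Ghosh→Lot B ($122) — total 150+176+179+162+102+122 = $891.
Row-greedy (each collector in turn takes its best remaining lot) gives $831, worse by 60.
Swapping Costa↔Huang (Costa→Lot D $135, Huang→Lot F $123) loses 68.
Ghosh's own top lot is Lot G ($170), but forcing Ghosh→Lot G and reassigning the rest optimally gives only $887 — worse by 4.

Ghosh receives Lot B.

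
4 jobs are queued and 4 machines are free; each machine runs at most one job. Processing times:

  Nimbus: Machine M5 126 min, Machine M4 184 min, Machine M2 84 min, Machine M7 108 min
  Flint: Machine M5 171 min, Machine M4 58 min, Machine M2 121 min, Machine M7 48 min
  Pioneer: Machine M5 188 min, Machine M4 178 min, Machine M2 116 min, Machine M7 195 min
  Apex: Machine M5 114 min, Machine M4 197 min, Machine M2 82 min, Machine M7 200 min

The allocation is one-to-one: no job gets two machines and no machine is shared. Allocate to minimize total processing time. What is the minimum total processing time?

Treat this as an assignment problem: match each job to one machine.
Optimal: Nimbus→Machine M7 (108 min), Flint→Machine M4 (58 min), Pioneer→Machine M2 (116 min), Apex→Machine M5 (114 min) — total 108+58+116+114 = 396 min.
Column-greedy (each machine in turn goes to its cheapest remaining job) gives 451 min, worse by 55.
Next-best assignment: Nimbus→Machine M2, Flint→Machine M7, Pioneer→Machine M4, Apex→Machine M5 = 424 min.
Checked against all permutations: 396 min is optimal.

Min total: 396 min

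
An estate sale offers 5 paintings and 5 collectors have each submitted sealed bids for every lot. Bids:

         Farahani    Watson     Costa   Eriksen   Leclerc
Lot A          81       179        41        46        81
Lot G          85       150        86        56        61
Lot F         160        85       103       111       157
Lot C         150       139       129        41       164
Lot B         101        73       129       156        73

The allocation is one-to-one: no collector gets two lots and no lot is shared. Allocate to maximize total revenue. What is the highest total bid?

Maximum total: $745

Optimal: Farahani→Lot F ($160), Watson→Lot A ($179), Costa→Lot G ($86), Eriksen→Lot B ($156), Leclerc→Lot C ($164) — total 160+179+86+156+164 = $745.
Row-greedy (each collector in turn takes its best remaining lot) gives $685, worse by 60.
No other one-to-one assignment exceeds $745.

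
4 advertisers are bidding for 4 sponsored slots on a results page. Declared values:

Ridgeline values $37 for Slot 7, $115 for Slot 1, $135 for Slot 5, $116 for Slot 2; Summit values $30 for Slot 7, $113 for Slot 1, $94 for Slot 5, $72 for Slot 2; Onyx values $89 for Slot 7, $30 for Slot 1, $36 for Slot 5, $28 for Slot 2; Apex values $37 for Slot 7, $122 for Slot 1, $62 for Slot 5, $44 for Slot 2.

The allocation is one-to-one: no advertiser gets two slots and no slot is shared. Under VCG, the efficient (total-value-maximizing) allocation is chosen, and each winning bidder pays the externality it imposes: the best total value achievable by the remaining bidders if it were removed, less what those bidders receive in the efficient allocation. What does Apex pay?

Apex pays $38.

Efficient allocation: Ridgeline→Slot 2 ($116), Summit→Slot 5 ($94), Onyx→Slot 7 ($89), Apex→Slot 1 ($122); total welfare W = $421.
Apex receives Slot 1 at value $122, so the others get W − 122 = $299.
Without Apex: best allocation of the remaining 3 bidders over all 4 slots is Ridgeline→Slot 5 ($135), Summit→Slot 1 ($113), Onyx→Slot 7 ($89), total $337.
VCG payment = (others' best without Apex) − (others' welfare with Apex) = 337 − 299 = $38.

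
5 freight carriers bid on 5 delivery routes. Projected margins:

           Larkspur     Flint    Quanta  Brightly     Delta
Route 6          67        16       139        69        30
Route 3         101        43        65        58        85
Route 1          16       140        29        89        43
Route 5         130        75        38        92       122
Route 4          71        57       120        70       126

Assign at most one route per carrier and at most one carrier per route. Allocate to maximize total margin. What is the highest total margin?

This is the linear assignment problem.
Optimal: Larkspur→Route 3 ($101k), Flint→Route 1 ($140k), Quanta→Route 6 ($139k), Brightly→Route 5 ($92k), Delta→Route 4 ($126k) — total 101+140+139+92+126 = $598k.
Row-greedy (each carrier in turn takes its best remaining route) gives $564k, worse by 34.

Max total: $598k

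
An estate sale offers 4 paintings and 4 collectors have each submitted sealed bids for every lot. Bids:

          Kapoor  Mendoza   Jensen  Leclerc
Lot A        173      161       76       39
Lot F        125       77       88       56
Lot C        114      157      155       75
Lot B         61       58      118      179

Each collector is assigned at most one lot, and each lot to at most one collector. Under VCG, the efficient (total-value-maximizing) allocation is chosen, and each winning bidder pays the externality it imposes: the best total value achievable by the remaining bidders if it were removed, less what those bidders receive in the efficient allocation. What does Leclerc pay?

Leclerc pays $7.

Efficient allocation: Kapoor→Lot F ($125), Mendoza→Lot A ($161), Jensen→Lot C ($155), Leclerc→Lot B ($179); total welfare W = $620.
Leclerc receives Lot B at value $179, so the others get W − 179 = $441.
Without Leclerc: best allocation of the remaining 3 bidders over all 4 lots is Kapoor→Lot A ($173), Mendoza→Lot C ($157), Jensen→Lot B ($118), total $448.
VCG payment = (others' best without Leclerc) − (others' welfare with Leclerc) = 448 − 441 = $7.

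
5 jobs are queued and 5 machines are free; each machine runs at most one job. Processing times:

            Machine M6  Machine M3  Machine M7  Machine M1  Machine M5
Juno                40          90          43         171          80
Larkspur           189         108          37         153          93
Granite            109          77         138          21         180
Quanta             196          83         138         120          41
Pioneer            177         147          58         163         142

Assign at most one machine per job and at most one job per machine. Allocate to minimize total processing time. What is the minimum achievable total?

Minimum total: 268 min

This is the linear assignment problem.
Optimal: Juno→Machine M6 (40 min), Larkspur→Machine M3 (108 min), Granite→Machine M1 (21 min), Quanta→Machine M5 (41 min), Pioneer→Machine M7 (58 min) — total 40+108+21+41+58 = 268 min.
Swapping Quanta↔Granite (Quanta→Machine M1 120 min, Granite→Machine M5 180 min) adds 238.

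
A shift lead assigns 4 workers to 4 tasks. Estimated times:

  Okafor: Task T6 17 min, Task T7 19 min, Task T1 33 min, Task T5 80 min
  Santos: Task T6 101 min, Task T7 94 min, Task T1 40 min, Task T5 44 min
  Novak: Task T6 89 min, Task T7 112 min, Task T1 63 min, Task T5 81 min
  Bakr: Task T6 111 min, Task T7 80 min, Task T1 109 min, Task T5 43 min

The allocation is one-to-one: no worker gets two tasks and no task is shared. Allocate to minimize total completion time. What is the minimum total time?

Minimum total: 191 min

Optimal: Okafor→Task T7 (19 min), Santos→Task T1 (40 min), Novak→Task T6 (89 min), Bakr→Task T5 (43 min) — total 19+40+89+43 = 191 min.
Row-greedy (each worker in turn takes its cheapest remaining task) gives 218 min, worse by 27.
Swapping Okafor↔Santos (Okafor→Task T1 33 min, Santos→Task T7 94 min) adds 68.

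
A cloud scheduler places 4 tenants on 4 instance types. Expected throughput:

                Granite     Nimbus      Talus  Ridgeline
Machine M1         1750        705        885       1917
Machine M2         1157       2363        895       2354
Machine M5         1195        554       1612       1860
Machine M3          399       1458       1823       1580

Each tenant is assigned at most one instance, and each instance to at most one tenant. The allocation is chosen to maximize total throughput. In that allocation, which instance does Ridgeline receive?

Optimal: Granite→Machine M1 (1750 ops/s), Nimbus→Machine M2 (2363 ops/s), Talus→Machine M3 (1823 ops/s), Ridgeline→Machine M5 (1860 ops/s) — total 1750+2363+1823+1860 = 7796 ops/s.
Max-entry greedy (repeatedly take the single best remaining cell) gives 7298 ops/s, worse by 498.
Ridgeline's own top instance is Machine M2 (2354 ops/s), but forcing Ridgeline→Machine M2 and reassigning the rest optimally gives only 7174 ops/s — worse by 622.

Ridgeline receives Machine M5.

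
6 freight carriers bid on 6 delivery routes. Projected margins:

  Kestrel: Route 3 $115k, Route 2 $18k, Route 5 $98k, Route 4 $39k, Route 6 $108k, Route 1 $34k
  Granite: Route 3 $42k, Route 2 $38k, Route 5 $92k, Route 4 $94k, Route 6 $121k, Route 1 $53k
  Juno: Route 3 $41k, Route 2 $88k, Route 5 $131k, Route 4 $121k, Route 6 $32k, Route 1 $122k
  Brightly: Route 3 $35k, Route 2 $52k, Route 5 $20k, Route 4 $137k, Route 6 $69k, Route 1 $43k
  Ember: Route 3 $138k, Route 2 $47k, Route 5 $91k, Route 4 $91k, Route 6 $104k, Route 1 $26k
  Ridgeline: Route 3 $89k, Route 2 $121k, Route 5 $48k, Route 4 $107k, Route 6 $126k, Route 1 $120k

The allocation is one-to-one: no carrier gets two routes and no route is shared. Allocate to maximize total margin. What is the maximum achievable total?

Max total: $737k

Optimal: Kestrel→Route 5 ($98k), Granite→Route 6 ($121k), Juno→Route 1 ($122k), Brightly→Route 4 ($137k), Ember→Route 3 ($138k), Ridgeline→Route 2 ($121k) — total 98+121+122+137+138+121 = $737k.
Column-greedy (each route in turn goes to its best remaining carrier) gives $682k, worse by 55.
Next-best assignment: Kestrel→Route 6, Granite→Route 5, Juno→Route 1, Brightly→Route 4, Ember→Route 3, Ridgeline→Route 2 = $718k.
No other one-to-one assignment exceeds $737k.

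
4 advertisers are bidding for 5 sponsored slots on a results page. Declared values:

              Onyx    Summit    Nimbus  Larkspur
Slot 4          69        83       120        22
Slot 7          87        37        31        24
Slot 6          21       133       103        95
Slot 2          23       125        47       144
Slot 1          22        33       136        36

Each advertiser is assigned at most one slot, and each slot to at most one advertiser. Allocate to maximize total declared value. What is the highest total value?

Maximum total: $500

Optimal: Onyx→Slot 7 ($87), Summit→Slot 6 ($133), Nimbus→Slot 1 ($136), Larkspur→Slot 2 ($144) — total 87+133+136+144 = $500.
Column-greedy (each slot in turn goes to its best remaining advertiser) gives $484, worse by 16.
Next-best assignment: Onyx→Slot 7, Summit→Slot 6, Nimbus→Slot 4, Larkspur→Slot 2 = $484.
No other one-to-one assignment exceeds $500.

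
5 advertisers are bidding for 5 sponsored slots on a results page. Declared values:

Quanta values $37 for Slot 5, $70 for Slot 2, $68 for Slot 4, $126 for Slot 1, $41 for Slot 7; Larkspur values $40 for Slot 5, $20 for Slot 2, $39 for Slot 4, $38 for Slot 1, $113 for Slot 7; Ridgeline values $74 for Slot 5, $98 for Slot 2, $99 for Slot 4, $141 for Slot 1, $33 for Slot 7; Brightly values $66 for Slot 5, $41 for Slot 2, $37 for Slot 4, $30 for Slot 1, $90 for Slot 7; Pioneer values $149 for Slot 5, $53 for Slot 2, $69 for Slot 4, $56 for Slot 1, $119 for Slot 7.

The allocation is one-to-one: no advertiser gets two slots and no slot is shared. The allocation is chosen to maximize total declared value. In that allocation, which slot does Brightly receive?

This is the linear assignment problem.
Optimal: Quanta→Slot 1 ($126), Larkspur→Slot 7 ($113), Ridgeline→Slot 4 ($99), Brightly→Slot 2 ($41), Pioneer→Slot 5 ($149) — total 126+113+99+41+149 = $528.
Max-entry greedy (repeatedly take the single best remaining cell) gives $510, worse by 18.
Every other assignment is strictly worse.
Brightly's own top slot is Slot 7 ($90), but forcing Brightly→Slot 7 and reassigning the rest optimally gives only $502 — worse by 26.

Brightly receives Slot 2.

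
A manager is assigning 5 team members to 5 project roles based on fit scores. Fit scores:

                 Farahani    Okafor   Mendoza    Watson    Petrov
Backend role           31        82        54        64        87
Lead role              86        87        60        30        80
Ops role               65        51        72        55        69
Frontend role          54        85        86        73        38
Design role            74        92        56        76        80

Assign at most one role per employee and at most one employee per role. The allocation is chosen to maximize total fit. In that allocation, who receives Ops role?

Mendoza receives Ops role.

Optimal: Farahani→Lead role (86 pts), Okafor→Design role (92 pts), Mendoza→Ops role (72 pts), Watson→Frontend role (73 pts), Petrov→Backend role (87 pts) — total 86+92+72+73+87 = 410 pts.
Row-greedy (each employee in turn takes its best remaining role) gives 397 pts, worse by 13.
Mendoza's own top role is Frontend role (86 pts), but forcing Mendoza→Frontend role and reassigning the rest optimally gives only 406 pts — worse by 4.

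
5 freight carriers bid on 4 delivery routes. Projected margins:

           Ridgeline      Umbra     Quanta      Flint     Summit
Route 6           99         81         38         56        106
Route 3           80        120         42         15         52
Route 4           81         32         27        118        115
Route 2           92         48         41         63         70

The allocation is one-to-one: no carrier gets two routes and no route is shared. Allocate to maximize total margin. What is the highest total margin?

Optimal: Summit→Route 6 ($106k), Umbra→Route 3 ($120k), Flint→Route 4 ($118k), Ridgeline→Route 2 ($92k) — total 106+120+118+92 = $436k.
Swapping Summit↔Flint (Summit→Route 4 $115k, Flint→Route 6 $56k) loses 53.
No other one-to-one assignment exceeds $436k.

Maximum total: $436k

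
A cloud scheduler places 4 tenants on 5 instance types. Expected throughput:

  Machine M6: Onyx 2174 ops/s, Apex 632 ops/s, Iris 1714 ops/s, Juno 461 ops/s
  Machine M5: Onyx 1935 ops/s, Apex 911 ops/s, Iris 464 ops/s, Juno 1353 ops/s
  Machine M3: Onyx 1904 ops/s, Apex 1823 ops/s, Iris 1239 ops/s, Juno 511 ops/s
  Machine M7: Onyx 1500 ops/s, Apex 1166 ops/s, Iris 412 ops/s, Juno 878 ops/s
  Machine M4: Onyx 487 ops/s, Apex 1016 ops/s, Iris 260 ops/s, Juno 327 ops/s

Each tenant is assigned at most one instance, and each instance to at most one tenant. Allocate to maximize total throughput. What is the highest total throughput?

Maximum total: 6390 ops/s

Optimal: Onyx→Machine M7 (1500 ops/s), Apex→Machine M3 (1823 ops/s), Iris→Machine M6 (1714 ops/s), Juno→Machine M5 (1353 ops/s) — total 1500+1823+1714+1353 = 6390 ops/s.
Column-greedy (each instance in turn goes to its best remaining tenant) gives 5762 ops/s, worse by 628.
Next-best assignment: Onyx→Machine M5, Apex→Machine M3, Iris→Machine M6, Juno→Machine M7 = 6350 ops/s.
Every other assignment is strictly worse.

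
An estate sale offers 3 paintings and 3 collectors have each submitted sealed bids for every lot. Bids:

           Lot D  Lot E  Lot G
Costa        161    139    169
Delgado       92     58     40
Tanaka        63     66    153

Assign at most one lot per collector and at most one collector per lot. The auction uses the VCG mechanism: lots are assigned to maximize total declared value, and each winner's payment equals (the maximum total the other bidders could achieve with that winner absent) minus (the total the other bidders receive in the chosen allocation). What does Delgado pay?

Efficient allocation: Costa→Lot E ($139), Delgado→Lot D ($92), Tanaka→Lot G ($153); total welfare W = $384.
Delgado receives Lot D at value $92, so the others get W − 92 = $292.
Without Delgado: best allocation of the remaining 2 bidders over all 3 lots is Costa→Lot D ($161), Tanaka→Lot G ($153), total $314.
VCG payment = (others' best without Delgado) − (others' welfare with Delgado) = 314 − 292 = $22.

Delgado pays $22.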